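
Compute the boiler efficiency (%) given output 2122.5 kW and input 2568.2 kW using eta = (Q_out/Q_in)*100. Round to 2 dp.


eta = (2122.5/2568.2)*100 = 82.65 %

82.65 %


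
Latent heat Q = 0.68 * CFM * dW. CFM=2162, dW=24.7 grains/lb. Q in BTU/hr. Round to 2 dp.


Q = 0.68 * 2162 * 24.7 = 36312.95 BTU/hr

36312.95 BTU/hr


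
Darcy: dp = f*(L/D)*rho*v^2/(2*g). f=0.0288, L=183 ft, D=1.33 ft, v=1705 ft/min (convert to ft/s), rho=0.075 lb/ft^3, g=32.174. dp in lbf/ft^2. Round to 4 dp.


v_fps = 1705/60 = 28.4167 ft/s
dp = 0.0288*(183/1.33)*0.075*28.4167^2/(2*32.174) = 3.7296 lbf/ft^2

3.7296 lbf/ft^2


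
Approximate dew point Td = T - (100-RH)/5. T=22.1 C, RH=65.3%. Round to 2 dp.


Td = 22.1 - (100-65.3)/5 = 15.16 C

15.16 C


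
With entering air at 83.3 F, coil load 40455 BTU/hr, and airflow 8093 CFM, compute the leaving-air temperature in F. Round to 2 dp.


dT = 40455/(1.08*8093) = 4.6285
T_leave = 83.3 - 4.6285 = 78.67 F

78.67 F


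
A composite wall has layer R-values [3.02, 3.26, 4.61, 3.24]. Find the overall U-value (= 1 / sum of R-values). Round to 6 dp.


R_total = 3.02 + 3.26 + 4.61 + 3.24 = 14.13
U = 1/14.13 = 0.070771

0.070771


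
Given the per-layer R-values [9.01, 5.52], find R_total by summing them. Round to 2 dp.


R_total = 9.01 + 5.52 = 14.53

14.53


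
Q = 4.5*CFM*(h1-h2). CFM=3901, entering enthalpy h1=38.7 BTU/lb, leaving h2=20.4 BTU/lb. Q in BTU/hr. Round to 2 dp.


Q = 4.5 * 3901 * (38.7 - 20.4) = 321247.35 BTU/hr

321247.35 BTU/hr


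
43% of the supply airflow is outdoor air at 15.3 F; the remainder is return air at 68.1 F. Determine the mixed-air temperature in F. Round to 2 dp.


T_mix = 0.43*15.3 + 0.57*68.1 = 45.40 F

45.40 F


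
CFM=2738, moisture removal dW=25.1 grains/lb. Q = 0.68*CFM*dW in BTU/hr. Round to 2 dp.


Q = 0.68 * 2738 * 25.1 = 46732.18 BTU/hr

46732.18 BTU/hr


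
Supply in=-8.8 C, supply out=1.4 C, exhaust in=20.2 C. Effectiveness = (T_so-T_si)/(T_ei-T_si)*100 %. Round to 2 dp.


eff = (1.4-(-8.8))/(20.2-(-8.8))*100 = 35.17 %

35.17 %


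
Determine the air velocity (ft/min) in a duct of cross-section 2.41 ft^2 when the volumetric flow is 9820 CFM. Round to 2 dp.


V = 9820 / 2.41 = 4074.69 ft/min

4074.69 ft/min


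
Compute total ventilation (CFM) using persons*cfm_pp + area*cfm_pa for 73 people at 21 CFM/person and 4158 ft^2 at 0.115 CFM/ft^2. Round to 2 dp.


Total = 73*21 + 4158*0.115 = 2011.17 CFM

2011.17 CFM


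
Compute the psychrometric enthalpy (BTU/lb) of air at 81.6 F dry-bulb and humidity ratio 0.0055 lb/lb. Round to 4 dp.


h = 0.24*81.6 + 0.0055*(1061+0.444*81.6) = 25.6188 BTU/lb

25.6188 BTU/lb


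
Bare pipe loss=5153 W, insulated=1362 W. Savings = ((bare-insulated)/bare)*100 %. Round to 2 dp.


Savings = ((5153-1362)/5153)*100 = 73.57 %

73.57 %


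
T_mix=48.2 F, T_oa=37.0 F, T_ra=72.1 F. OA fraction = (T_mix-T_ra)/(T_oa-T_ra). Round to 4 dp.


frac = (48.2 - 72.1) / (37.0 - 72.1) = 0.6809

0.6809


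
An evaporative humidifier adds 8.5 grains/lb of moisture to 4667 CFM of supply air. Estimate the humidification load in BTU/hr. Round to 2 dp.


Q = 0.68 * 4667 * 8.5 = 26975.26 BTU/hr

26975.26 BTU/hr


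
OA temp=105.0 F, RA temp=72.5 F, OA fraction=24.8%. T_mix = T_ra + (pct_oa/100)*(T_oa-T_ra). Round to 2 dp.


T_mix = 72.5 + (24.8/100)*(105.0-72.5) = 80.56 F

80.56 F


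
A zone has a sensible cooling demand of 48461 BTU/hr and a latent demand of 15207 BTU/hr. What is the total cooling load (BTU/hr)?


Qt = 48461 + 15207 = 63668 BTU/hr

63668 BTU/hr


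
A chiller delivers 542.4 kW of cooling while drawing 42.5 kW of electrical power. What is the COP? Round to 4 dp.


COP = 542.4 / 42.5 = 12.7624

12.7624


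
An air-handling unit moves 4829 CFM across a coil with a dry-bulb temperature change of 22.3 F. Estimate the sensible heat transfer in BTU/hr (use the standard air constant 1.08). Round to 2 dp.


Q = 1.08 * 4829 * 22.3 = 116301.64 BTU/hr

116301.64 BTU/hr


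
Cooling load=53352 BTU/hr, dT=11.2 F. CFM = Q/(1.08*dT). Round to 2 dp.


CFM = 53352 / (1.08 * 11.2) = 4410.71

4410.71 CFM


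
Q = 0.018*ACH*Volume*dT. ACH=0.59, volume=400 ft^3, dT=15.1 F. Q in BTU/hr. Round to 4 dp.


Q = 0.018 * 0.59 * 400 * 15.1 = 64.1448 BTU/hr

64.1448 BTU/hr


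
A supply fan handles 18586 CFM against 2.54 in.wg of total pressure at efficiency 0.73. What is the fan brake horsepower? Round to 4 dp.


BHP = 18586 * 2.54 / (6356 * 0.73) = 10.1745 hp

10.1745 hp


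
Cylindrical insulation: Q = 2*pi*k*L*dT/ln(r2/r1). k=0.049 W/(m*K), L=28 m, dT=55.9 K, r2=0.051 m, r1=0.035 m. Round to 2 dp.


Q = 2*pi*0.049*28*55.9/ln(0.051/0.035) = 1279.99 W

1279.99 W


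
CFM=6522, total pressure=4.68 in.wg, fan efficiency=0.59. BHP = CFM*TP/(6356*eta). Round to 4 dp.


BHP = 6522 * 4.68 / (6356 * 0.59) = 8.1394 hp

8.1394 hp


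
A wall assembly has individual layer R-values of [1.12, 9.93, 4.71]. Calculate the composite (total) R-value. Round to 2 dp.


R_total = 1.12 + 9.93 + 4.71 = 15.76

15.76


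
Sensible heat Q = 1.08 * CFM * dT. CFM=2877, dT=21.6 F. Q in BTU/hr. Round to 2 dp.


Q = 1.08 * 2877 * 21.6 = 67114.66 BTU/hr

67114.66 BTU/hr


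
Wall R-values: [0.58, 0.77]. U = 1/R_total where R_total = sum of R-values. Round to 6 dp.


R_total = 0.58 + 0.77 = 1.35
U = 1/1.35 = 0.740741

0.740741


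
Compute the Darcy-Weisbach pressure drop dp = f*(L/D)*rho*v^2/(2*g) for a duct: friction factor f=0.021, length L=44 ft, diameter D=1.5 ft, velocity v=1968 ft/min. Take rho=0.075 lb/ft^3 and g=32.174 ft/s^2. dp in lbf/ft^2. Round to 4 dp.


v_fps = 1968/60 = 32.8 ft/s
dp = 0.021*(44/1.5)*0.075*32.8^2/(2*32.174) = 0.7724 lbf/ft^2

0.7724 lbf/ft^2


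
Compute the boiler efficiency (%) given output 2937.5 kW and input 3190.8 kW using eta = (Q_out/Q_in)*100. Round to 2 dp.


eta = (2937.5/3190.8)*100 = 92.06 %

92.06 %


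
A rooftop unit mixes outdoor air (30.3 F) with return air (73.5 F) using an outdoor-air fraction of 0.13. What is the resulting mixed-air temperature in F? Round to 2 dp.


T_mix = 0.13*30.3 + 0.87*73.5 = 67.88 F

67.88 F


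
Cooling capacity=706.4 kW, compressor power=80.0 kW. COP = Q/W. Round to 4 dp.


COP = 706.4 / 80.0 = 8.8300

8.8300


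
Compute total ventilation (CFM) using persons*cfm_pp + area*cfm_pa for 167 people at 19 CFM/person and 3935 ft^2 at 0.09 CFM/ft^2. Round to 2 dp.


Total = 167*19 + 3935*0.09 = 3527.15 CFM

3527.15 CFM


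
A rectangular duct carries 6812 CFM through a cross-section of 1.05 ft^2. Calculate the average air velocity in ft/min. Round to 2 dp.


V = 6812 / 1.05 = 6487.62 ft/min

6487.62 ft/min


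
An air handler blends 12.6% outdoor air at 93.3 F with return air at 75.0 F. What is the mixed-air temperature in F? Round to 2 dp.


T_mix = 75.0 + (12.6/100)*(93.3-75.0) = 77.31 F

77.31 F


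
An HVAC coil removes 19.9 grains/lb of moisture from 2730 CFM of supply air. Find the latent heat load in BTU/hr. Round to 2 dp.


Q = 0.68 * 2730 * 19.9 = 36942.36 BTU/hr

36942.36 BTU/hr


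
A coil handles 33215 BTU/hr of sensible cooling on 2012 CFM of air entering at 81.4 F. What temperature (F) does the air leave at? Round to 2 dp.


dT = 33215/(1.08*2012) = 15.2856
T_leave = 81.4 - 15.2856 = 66.11 F

66.11 F


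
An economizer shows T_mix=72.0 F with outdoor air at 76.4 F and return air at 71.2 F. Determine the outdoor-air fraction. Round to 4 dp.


frac = (72.0 - 71.2) / (76.4 - 71.2) = 0.1538

0.1538


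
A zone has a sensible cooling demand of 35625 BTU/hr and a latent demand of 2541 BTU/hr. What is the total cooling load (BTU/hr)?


Qt = 35625 + 2541 = 38166 BTU/hr

38166 BTU/hr


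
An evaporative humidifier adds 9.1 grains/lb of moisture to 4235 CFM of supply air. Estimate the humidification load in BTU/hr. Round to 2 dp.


Q = 0.68 * 4235 * 9.1 = 26206.18 BTU/hr

26206.18 BTU/hr


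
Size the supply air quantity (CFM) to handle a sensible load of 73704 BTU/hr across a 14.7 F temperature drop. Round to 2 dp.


CFM = 73704 / (1.08 * 14.7) = 4642.48

4642.48 CFM


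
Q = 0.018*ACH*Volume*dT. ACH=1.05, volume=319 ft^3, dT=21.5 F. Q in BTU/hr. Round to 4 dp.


Q = 0.018 * 1.05 * 319 * 21.5 = 129.6257 BTU/hr

129.6257 BTU/hr


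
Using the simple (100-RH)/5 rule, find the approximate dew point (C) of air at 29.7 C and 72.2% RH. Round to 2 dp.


Td = 29.7 - (100-72.2)/5 = 24.14 C

24.14 C


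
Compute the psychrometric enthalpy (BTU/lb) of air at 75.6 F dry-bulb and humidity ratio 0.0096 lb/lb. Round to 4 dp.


h = 0.24*75.6 + 0.0096*(1061+0.444*75.6) = 28.6518 BTU/lb

28.6518 BTU/lb


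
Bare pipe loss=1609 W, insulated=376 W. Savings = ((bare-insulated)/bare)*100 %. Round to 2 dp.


Savings = ((1609-376)/1609)*100 = 76.63 %

76.63 %


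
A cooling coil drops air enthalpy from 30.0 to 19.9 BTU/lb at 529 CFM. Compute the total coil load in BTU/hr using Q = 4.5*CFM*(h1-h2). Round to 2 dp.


Q = 4.5 * 529 * (30.0 - 19.9) = 24043.05 BTU/hr

24043.05 BTU/hr


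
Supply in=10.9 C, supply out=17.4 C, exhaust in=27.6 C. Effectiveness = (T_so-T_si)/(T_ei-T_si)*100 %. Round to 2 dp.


eff = (17.4-10.9)/(27.6-10.9)*100 = 38.92 %

38.92 %


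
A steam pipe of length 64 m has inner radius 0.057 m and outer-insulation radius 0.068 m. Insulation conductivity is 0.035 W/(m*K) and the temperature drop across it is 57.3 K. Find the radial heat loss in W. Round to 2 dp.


Q = 2*pi*0.035*64*57.3/ln(0.068/0.057) = 4570.30 W

4570.30 W


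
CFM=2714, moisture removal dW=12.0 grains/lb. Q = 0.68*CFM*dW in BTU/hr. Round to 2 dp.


Q = 0.68 * 2714 * 12.0 = 22146.24 BTU/hr

22146.24 BTU/hr


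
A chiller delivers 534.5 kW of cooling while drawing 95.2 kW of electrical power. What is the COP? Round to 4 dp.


COP = 534.5 / 95.2 = 5.6145

5.6145


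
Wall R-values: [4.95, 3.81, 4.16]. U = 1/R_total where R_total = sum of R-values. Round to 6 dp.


R_total = 4.95 + 3.81 + 4.16 = 12.92
U = 1/12.92 = 0.077399

0.077399


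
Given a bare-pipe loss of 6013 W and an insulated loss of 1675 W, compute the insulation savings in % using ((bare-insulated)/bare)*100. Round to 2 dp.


Savings = ((6013-1675)/6013)*100 = 72.14 %

72.14 %


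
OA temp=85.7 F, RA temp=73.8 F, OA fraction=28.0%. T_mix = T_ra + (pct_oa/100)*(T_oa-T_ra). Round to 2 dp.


T_mix = 73.8 + (28.0/100)*(85.7-73.8) = 77.13 F

77.13 F


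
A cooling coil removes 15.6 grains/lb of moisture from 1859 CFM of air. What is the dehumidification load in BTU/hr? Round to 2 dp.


Q = 0.68 * 1859 * 15.6 = 19720.27 BTU/hr

19720.27 BTU/hr


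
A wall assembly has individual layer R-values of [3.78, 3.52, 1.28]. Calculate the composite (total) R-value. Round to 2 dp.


R_total = 3.78 + 3.52 + 1.28 = 8.58

8.58


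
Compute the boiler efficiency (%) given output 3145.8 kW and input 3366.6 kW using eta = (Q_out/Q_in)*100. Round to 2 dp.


eta = (3145.8/3366.6)*100 = 93.44 %

93.44 %


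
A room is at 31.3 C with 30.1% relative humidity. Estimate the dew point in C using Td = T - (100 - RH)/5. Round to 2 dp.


Td = 31.3 - (100-30.1)/5 = 17.32 C

17.32 C


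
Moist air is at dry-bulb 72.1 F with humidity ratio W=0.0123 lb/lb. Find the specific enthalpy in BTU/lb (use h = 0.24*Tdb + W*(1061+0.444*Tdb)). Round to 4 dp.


h = 0.24*72.1 + 0.0123*(1061+0.444*72.1) = 30.7481 BTU/lb

30.7481 BTU/lb


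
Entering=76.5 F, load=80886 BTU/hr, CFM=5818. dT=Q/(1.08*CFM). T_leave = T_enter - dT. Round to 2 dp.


dT = 80886/(1.08*5818) = 12.8729
T_leave = 76.5 - 12.8729 = 63.63 F

63.63 F


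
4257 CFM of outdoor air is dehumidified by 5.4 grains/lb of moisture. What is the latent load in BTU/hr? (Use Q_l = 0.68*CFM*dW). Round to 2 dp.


Q = 0.68 * 4257 * 5.4 = 15631.70 BTU/hr

15631.70 BTU/hr


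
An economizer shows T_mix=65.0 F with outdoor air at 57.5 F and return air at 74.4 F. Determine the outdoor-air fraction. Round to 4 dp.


frac = (65.0 - 74.4) / (57.5 - 74.4) = 0.5562

0.5562


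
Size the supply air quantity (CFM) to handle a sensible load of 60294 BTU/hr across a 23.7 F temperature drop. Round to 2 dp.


CFM = 60294 / (1.08 * 23.7) = 2355.60

2355.60 CFM


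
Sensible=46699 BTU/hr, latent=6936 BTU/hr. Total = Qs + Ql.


Qt = 46699 + 6936 = 53635 BTU/hr

53635 BTU/hr


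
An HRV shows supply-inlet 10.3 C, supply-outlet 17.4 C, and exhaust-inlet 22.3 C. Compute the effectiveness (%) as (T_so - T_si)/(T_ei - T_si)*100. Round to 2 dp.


eff = (17.4-10.3)/(22.3-10.3)*100 = 59.17 %

59.17 %


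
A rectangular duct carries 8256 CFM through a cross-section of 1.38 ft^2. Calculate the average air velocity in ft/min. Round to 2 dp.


V = 8256 / 1.38 = 5982.61 ft/min

5982.61 ft/min


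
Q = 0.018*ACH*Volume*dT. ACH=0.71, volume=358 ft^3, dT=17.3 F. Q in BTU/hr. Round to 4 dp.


Q = 0.018 * 0.71 * 358 * 17.3 = 79.1517 BTU/hr

79.1517 BTU/hr


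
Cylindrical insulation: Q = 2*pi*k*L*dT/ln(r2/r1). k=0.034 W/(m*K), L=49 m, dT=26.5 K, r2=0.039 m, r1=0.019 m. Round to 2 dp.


Q = 2*pi*0.034*49*26.5/ln(0.039/0.019) = 385.74 W

385.74 W


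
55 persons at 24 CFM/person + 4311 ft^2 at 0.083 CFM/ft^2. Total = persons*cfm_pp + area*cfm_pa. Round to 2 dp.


Total = 55*24 + 4311*0.083 = 1677.81 CFM

1677.81 CFM


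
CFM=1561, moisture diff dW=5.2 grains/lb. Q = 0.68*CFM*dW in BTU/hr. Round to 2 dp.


Q = 0.68 * 1561 * 5.2 = 5519.70 BTU/hr

5519.70 BTU/hr


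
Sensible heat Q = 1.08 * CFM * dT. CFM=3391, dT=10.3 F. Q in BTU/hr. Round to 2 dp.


Q = 1.08 * 3391 * 10.3 = 37721.48 BTU/hr

37721.48 BTU/hr


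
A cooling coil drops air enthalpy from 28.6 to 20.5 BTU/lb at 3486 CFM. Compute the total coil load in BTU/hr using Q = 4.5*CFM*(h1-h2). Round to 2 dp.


Q = 4.5 * 3486 * (28.6 - 20.5) = 127064.70 BTU/hr

127064.70 BTU/hr


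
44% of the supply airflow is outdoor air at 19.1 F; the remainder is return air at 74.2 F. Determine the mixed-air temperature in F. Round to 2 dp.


T_mix = 0.44*19.1 + 0.56*74.2 = 49.96 F

49.96 F


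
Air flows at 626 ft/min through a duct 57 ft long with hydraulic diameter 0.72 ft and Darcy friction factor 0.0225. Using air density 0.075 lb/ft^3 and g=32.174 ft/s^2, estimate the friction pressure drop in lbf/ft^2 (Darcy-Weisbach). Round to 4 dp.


v_fps = 626/60 = 10.4333 ft/s
dp = 0.0225*(57/0.72)*0.075*10.4333^2/(2*32.174) = 0.2260 lbf/ft^2

0.2260 lbf/ft^2


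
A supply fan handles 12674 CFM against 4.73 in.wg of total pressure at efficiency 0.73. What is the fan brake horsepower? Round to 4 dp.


BHP = 12674 * 4.73 / (6356 * 0.73) = 12.9202 hp

12.9202 hp


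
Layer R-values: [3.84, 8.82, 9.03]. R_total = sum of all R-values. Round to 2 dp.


R_total = 3.84 + 8.82 + 9.03 = 21.69

21.69


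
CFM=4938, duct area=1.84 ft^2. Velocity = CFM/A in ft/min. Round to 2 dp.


V = 4938 / 1.84 = 2683.70 ft/min

2683.70 ft/min


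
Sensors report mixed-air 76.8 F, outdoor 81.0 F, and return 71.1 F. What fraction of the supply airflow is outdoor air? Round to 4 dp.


frac = (76.8 - 71.1) / (81.0 - 71.1) = 0.5758

0.5758


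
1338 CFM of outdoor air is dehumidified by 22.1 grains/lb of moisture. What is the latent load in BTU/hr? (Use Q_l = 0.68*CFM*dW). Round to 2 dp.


Q = 0.68 * 1338 * 22.1 = 20107.46 BTU/hr

20107.46 BTU/hr


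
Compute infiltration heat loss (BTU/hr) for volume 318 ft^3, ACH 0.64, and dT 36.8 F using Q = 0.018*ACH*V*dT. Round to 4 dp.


Q = 0.018 * 0.64 * 318 * 36.8 = 134.8116 BTU/hr

134.8116 BTU/hr


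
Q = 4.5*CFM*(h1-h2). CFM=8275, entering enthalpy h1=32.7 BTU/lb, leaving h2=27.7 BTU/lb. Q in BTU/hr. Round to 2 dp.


Q = 4.5 * 8275 * (32.7 - 27.7) = 186187.50 BTU/hr

186187.50 BTU/hr


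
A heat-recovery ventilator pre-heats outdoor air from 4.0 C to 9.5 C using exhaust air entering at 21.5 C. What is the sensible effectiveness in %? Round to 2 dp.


eff = (9.5-4.0)/(21.5-4.0)*100 = 31.43 %

31.43 %


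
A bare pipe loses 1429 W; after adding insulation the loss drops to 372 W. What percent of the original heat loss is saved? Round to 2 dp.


Savings = ((1429-372)/1429)*100 = 73.97 %

73.97 %


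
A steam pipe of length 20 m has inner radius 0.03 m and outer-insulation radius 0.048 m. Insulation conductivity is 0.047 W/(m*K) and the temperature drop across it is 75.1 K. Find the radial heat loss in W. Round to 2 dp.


Q = 2*pi*0.047*20*75.1/ln(0.048/0.03) = 943.73 W

943.73 W


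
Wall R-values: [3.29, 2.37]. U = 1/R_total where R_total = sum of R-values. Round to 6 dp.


R_total = 3.29 + 2.37 = 5.66
U = 1/5.66 = 0.176678

0.176678


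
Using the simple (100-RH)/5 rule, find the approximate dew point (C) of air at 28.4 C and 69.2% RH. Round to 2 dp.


Td = 28.4 - (100-69.2)/5 = 22.24 C

22.24 C


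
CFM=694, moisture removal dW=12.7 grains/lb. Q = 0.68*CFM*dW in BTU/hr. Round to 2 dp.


Q = 0.68 * 694 * 12.7 = 5993.38 BTU/hr

5993.38 BTU/hr


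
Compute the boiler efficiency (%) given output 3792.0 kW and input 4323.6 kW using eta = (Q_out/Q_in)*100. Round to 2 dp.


eta = (3792.0/4323.6)*100 = 87.70 %

87.70 %


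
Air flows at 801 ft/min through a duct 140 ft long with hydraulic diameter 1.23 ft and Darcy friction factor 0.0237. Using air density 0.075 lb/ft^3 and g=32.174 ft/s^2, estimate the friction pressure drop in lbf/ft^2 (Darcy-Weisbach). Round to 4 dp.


v_fps = 801/60 = 13.35 ft/s
dp = 0.0237*(140/1.23)*0.075*13.35^2/(2*32.174) = 0.5604 lbf/ft^2

0.5604 lbf/ft^2


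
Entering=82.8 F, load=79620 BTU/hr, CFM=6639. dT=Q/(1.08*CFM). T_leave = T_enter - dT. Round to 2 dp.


dT = 79620/(1.08*6639) = 11.1044
T_leave = 82.8 - 11.1044 = 71.70 F

71.70 F


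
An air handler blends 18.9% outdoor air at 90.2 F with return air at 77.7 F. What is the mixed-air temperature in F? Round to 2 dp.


T_mix = 77.7 + (18.9/100)*(90.2-77.7) = 80.06 F

80.06 F


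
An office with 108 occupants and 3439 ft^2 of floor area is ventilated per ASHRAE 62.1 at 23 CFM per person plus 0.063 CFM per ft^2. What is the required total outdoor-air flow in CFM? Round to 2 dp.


Total = 108*23 + 3439*0.063 = 2700.66 CFM

2700.66 CFM


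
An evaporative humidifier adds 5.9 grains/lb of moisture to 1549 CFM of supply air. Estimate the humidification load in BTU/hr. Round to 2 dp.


Q = 0.68 * 1549 * 5.9 = 6214.59 BTU/hr

6214.59 BTU/hr


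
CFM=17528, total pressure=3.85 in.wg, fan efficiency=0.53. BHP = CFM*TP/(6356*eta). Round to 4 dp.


BHP = 17528 * 3.85 / (6356 * 0.53) = 20.0324 hp

20.0324 hp


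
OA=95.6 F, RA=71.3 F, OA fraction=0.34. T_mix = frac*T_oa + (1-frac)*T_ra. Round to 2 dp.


T_mix = 0.34*95.6 + 0.66*71.3 = 79.56 F

79.56 F


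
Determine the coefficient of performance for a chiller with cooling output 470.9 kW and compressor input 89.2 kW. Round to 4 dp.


COP = 470.9 / 89.2 = 5.2791

5.2791


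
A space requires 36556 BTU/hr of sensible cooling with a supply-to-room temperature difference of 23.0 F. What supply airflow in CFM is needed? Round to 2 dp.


CFM = 36556 / (1.08 * 23.0) = 1471.66

1471.66 CFM


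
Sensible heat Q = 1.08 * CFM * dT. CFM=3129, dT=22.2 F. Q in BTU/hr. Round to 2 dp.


Q = 1.08 * 3129 * 22.2 = 75020.90 BTU/hr

75020.90 BTU/hr


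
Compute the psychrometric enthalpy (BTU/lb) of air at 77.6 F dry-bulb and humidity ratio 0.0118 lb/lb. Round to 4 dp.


h = 0.24*77.6 + 0.0118*(1061+0.444*77.6) = 31.5504 BTU/lb

31.5504 BTU/lb


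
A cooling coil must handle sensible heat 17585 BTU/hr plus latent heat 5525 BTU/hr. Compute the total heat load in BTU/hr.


Qt = 17585 + 5525 = 23110 BTU/hr

23110 BTU/hr


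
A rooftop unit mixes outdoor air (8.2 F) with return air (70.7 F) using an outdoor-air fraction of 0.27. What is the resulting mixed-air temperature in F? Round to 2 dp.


T_mix = 0.27*8.2 + 0.73*70.7 = 53.83 F

53.83 F


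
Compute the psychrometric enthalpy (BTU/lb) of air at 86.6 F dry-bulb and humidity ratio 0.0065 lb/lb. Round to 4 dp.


h = 0.24*86.6 + 0.0065*(1061+0.444*86.6) = 27.9304 BTU/lb

27.9304 BTU/lb


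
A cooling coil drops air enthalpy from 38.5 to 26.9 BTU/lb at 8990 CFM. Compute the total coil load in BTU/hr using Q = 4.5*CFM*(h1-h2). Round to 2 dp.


Q = 4.5 * 8990 * (38.5 - 26.9) = 469278.00 BTU/hr

469278.00 BTU/hr


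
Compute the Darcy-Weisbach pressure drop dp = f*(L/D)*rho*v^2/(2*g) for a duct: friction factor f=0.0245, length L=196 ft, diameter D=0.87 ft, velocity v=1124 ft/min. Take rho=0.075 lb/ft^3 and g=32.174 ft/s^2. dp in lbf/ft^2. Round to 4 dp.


v_fps = 1124/60 = 18.7333 ft/s
dp = 0.0245*(196/0.87)*0.075*18.7333^2/(2*32.174) = 2.2577 lbf/ft^2

2.2577 lbf/ft^2


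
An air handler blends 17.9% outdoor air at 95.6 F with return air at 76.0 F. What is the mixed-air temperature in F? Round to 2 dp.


T_mix = 76.0 + (17.9/100)*(95.6-76.0) = 79.51 F

79.51 F


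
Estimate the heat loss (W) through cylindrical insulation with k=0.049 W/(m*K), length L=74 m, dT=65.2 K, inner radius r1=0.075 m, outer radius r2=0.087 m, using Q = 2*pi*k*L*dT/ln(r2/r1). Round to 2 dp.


Q = 2*pi*0.049*74*65.2/ln(0.087/0.075) = 10008.36 W

10008.36 W


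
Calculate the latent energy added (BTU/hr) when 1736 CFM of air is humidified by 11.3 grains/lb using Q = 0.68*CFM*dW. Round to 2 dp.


Q = 0.68 * 1736 * 11.3 = 13339.42 BTU/hr

13339.42 BTU/hr


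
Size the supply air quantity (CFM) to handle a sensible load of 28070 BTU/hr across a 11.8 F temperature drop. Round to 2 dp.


CFM = 28070 / (1.08 * 11.8) = 2202.61

2202.61 CFM


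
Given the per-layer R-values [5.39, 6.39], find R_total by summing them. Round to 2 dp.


R_total = 5.39 + 6.39 = 11.78

11.78


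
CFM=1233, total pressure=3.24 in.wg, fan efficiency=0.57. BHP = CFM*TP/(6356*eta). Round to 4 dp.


BHP = 1233 * 3.24 / (6356 * 0.57) = 1.1027 hp

1.1027 hp


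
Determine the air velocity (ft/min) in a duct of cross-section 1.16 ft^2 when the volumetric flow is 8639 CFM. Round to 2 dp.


V = 8639 / 1.16 = 7447.41 ft/min

7447.41 ft/min


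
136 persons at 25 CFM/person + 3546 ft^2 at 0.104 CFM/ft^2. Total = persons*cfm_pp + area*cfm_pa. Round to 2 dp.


Total = 136*25 + 3546*0.104 = 3768.78 CFM

3768.78 CFM


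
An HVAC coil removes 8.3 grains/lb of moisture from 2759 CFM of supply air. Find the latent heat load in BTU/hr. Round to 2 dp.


Q = 0.68 * 2759 * 8.3 = 15571.80 BTU/hr

15571.80 BTU/hr


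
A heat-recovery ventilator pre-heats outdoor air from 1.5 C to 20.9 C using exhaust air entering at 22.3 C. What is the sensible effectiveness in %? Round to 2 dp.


eff = (20.9-1.5)/(22.3-1.5)*100 = 93.27 %

93.27 %


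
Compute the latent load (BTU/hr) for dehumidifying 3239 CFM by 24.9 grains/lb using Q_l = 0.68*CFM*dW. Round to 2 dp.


Q = 0.68 * 3239 * 24.9 = 54842.75 BTU/hr

54842.75 BTU/hr


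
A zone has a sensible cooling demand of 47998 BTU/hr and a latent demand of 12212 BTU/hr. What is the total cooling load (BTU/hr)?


Qt = 47998 + 12212 = 60210 BTU/hr

60210 BTU/hr


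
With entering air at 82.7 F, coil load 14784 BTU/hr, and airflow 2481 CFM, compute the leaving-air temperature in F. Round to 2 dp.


dT = 14784/(1.08*2481) = 5.5175
T_leave = 82.7 - 5.5175 = 77.18 F

77.18 F


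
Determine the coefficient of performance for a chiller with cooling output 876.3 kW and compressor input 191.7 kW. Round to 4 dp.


COP = 876.3 / 191.7 = 4.5712

4.5712


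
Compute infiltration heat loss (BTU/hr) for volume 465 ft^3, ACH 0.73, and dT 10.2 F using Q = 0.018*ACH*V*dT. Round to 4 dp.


Q = 0.018 * 0.73 * 465 * 10.2 = 62.3230 BTU/hr

62.3230 BTU/hr


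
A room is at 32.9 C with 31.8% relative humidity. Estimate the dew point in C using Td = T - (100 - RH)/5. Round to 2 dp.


Td = 32.9 - (100-31.8)/5 = 19.26 C

19.26 C


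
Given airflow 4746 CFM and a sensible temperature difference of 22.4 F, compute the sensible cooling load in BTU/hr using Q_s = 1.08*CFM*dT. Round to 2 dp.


Q = 1.08 * 4746 * 22.4 = 114815.23 BTU/hr

114815.23 BTU/hr


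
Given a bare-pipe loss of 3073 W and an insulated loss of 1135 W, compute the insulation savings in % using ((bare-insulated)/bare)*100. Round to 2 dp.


Savings = ((3073-1135)/3073)*100 = 63.07 %

63.07 %


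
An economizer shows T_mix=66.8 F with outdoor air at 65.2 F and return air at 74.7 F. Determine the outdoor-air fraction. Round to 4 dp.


frac = (66.8 - 74.7) / (65.2 - 74.7) = 0.8316

0.8316


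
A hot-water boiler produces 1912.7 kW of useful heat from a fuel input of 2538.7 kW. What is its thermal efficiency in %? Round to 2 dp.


eta = (1912.7/2538.7)*100 = 75.34 %

75.34 %


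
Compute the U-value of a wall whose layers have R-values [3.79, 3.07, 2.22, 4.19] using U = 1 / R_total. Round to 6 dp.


R_total = 3.79 + 3.07 + 2.22 + 4.19 = 13.27
U = 1/13.27 = 0.075358

0.075358


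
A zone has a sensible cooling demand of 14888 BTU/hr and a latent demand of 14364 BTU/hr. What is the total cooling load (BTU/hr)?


Qt = 14888 + 14364 = 29252 BTU/hr

29252 BTU/hr


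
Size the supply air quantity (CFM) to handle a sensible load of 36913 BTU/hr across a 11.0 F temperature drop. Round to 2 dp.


CFM = 36913 / (1.08 * 11.0) = 3107.15

3107.15 CFM


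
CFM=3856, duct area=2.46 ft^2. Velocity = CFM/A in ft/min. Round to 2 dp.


V = 3856 / 2.46 = 1567.48 ft/min

1567.48 ft/min


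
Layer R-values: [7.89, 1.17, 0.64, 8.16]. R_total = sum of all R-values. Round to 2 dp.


R_total = 7.89 + 1.17 + 0.64 + 8.16 = 17.86

17.86


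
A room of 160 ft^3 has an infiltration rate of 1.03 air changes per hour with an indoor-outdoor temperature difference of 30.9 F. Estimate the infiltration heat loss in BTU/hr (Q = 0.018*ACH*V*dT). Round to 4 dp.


Q = 0.018 * 1.03 * 160 * 30.9 = 91.6618 BTU/hr

91.6618 BTU/hr


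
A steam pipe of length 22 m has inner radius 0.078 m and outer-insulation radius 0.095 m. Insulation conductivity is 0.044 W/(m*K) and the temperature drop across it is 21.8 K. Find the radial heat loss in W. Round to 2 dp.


Q = 2*pi*0.044*22*21.8/ln(0.095/0.078) = 672.47 W

672.47 W


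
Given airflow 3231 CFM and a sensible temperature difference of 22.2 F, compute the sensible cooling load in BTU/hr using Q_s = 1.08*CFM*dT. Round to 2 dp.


Q = 1.08 * 3231 * 22.2 = 77466.46 BTU/hr

77466.46 BTU/hr


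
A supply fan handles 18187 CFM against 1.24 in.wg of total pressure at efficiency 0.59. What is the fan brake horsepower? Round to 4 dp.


BHP = 18187 * 1.24 / (6356 * 0.59) = 6.0138 hp

6.0138 hp


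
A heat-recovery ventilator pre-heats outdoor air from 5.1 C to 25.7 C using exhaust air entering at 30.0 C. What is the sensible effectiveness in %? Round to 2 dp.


eff = (25.7-5.1)/(30.0-5.1)*100 = 82.73 %

82.73 %


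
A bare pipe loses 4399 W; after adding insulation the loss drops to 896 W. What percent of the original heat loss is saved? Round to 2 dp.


Savings = ((4399-896)/4399)*100 = 79.63 %

79.63 %


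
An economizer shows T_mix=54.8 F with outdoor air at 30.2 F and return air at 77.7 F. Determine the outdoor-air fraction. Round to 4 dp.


frac = (54.8 - 77.7) / (30.2 - 77.7) = 0.4821

0.4821


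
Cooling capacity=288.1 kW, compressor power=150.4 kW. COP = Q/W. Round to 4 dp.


COP = 288.1 / 150.4 = 1.9156

1.9156


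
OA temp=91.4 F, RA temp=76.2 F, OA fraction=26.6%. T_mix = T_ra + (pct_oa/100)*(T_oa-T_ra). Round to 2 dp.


T_mix = 76.2 + (26.6/100)*(91.4-76.2) = 80.24 F

80.24 F


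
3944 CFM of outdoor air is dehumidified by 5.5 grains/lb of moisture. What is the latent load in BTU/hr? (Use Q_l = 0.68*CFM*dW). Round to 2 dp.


Q = 0.68 * 3944 * 5.5 = 14750.56 BTU/hr

14750.56 BTU/hr


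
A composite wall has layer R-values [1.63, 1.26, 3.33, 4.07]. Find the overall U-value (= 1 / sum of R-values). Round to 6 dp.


R_total = 1.63 + 1.26 + 3.33 + 4.07 = 10.29
U = 1/10.29 = 0.097182

0.097182


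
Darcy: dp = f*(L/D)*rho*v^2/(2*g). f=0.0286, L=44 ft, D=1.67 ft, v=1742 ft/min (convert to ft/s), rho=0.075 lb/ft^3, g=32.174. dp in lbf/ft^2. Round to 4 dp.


v_fps = 1742/60 = 29.0333 ft/s
dp = 0.0286*(44/1.67)*0.075*29.0333^2/(2*32.174) = 0.7403 lbf/ft^2

0.7403 lbf/ft^2


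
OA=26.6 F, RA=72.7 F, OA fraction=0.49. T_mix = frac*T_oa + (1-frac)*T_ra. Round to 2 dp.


T_mix = 0.49*26.6 + 0.51*72.7 = 50.11 F

50.11 F


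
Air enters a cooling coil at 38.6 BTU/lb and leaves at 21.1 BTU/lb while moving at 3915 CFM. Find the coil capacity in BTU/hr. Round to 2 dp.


Q = 4.5 * 3915 * (38.6 - 21.1) = 308306.25 BTU/hr

308306.25 BTU/hr


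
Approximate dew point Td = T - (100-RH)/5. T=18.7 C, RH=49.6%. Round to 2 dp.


Td = 18.7 - (100-49.6)/5 = 8.62 C

8.62 C


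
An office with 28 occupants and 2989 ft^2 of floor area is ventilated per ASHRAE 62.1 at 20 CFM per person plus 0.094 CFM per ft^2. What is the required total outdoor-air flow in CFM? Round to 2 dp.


Total = 28*20 + 2989*0.094 = 840.97 CFM

840.97 CFM


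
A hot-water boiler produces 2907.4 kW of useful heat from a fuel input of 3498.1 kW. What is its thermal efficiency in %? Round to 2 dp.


eta = (2907.4/3498.1)*100 = 83.11 %

83.11 %


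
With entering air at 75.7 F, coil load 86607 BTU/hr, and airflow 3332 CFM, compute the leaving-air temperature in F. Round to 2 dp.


dT = 86607/(1.08*3332) = 24.0671
T_leave = 75.7 - 24.0671 = 51.63 F

51.63 F


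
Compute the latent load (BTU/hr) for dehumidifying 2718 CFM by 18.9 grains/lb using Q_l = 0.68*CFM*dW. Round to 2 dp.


Q = 0.68 * 2718 * 18.9 = 34931.74 BTU/hr

34931.74 BTU/hr


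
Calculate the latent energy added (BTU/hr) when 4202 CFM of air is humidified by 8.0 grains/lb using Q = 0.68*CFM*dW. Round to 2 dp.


Q = 0.68 * 4202 * 8.0 = 22858.88 BTU/hr

22858.88 BTU/hr


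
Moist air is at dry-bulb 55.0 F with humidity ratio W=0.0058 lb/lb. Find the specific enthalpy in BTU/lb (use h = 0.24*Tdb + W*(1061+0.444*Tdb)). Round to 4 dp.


h = 0.24*55.0 + 0.0058*(1061+0.444*55.0) = 19.4954 BTU/lb

19.4954 BTU/lb


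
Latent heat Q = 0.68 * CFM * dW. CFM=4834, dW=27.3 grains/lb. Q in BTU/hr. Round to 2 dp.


Q = 0.68 * 4834 * 27.3 = 89738.38 BTU/hr

89738.38 BTU/hr


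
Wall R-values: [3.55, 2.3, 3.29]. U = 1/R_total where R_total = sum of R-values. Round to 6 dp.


R_total = 3.55 + 2.3 + 3.29 = 9.14
U = 1/9.14 = 0.109409

0.109409


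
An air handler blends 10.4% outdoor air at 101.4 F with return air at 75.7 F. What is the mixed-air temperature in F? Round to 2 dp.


T_mix = 75.7 + (10.4/100)*(101.4-75.7) = 78.37 F

78.37 F


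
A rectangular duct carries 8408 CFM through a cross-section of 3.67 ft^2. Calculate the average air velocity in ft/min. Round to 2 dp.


V = 8408 / 3.67 = 2291.01 ft/min

2291.01 ft/min


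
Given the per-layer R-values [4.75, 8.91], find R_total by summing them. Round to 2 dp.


R_total = 4.75 + 8.91 = 13.66

13.66


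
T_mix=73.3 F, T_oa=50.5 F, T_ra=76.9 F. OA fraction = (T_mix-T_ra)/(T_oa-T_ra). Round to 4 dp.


frac = (73.3 - 76.9) / (50.5 - 76.9) = 0.1364

0.1364


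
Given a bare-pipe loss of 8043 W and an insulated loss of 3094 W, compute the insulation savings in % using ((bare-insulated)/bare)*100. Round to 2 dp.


Savings = ((8043-3094)/8043)*100 = 61.53 %

61.53 %


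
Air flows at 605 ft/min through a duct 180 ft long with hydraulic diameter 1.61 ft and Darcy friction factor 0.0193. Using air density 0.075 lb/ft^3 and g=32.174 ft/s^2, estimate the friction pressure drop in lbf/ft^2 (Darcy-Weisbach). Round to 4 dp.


v_fps = 605/60 = 10.0833 ft/s
dp = 0.0193*(180/1.61)*0.075*10.0833^2/(2*32.174) = 0.2557 lbf/ft^2

0.2557 lbf/ft^2


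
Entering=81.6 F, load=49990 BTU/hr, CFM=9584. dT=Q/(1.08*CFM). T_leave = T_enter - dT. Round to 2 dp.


dT = 49990/(1.08*9584) = 4.8296
T_leave = 81.6 - 4.8296 = 76.77 F

76.77 F


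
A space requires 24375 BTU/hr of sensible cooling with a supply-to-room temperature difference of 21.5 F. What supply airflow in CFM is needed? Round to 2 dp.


CFM = 24375 / (1.08 * 21.5) = 1049.74

1049.74 CFM


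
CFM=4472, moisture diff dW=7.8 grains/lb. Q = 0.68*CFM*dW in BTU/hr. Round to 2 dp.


Q = 0.68 * 4472 * 7.8 = 23719.49 BTU/hr

23719.49 BTU/hr


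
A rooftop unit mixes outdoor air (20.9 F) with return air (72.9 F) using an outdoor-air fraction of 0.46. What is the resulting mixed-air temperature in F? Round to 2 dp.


T_mix = 0.46*20.9 + 0.54*72.9 = 48.98 F

48.98 F


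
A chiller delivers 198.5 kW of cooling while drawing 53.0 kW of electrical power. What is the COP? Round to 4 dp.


COP = 198.5 / 53.0 = 3.7453

3.7453


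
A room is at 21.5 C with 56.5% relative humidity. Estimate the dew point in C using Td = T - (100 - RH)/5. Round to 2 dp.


Td = 21.5 - (100-56.5)/5 = 12.80 C

12.80 C


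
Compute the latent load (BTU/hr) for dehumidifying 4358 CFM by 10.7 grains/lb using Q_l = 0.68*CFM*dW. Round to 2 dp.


Q = 0.68 * 4358 * 10.7 = 31708.81 BTU/hr

31708.81 BTU/hr


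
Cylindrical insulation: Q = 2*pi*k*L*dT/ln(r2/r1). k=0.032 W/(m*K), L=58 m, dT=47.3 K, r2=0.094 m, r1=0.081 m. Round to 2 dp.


Q = 2*pi*0.032*58*47.3/ln(0.094/0.081) = 3705.81 W

3705.81 W


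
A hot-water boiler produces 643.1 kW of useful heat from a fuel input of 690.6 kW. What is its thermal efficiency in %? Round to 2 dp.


eta = (643.1/690.6)*100 = 93.12 %

93.12 %


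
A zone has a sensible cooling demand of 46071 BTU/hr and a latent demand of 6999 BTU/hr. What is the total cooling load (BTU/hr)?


Qt = 46071 + 6999 = 53070 BTU/hr

53070 BTU/hr


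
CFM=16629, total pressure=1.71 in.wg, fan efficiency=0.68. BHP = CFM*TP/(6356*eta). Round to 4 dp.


BHP = 16629 * 1.71 / (6356 * 0.68) = 6.5791 hp

6.5791 hp


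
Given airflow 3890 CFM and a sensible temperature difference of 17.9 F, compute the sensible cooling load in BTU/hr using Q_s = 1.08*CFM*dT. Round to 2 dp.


Q = 1.08 * 3890 * 17.9 = 75201.48 BTU/hr

75201.48 BTU/hr


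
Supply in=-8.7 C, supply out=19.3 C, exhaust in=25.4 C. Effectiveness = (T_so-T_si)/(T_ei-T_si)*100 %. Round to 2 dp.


eff = (19.3-(-8.7))/(25.4-(-8.7))*100 = 82.11 %

82.11 %


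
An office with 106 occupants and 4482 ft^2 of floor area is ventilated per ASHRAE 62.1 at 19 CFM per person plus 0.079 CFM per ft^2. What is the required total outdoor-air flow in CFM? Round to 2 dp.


Total = 106*19 + 4482*0.079 = 2368.08 CFM

2368.08 CFM


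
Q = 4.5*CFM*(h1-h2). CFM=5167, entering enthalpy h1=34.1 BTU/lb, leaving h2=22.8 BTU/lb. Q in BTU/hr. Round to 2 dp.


Q = 4.5 * 5167 * (34.1 - 22.8) = 262741.95 BTU/hr

262741.95 BTU/hr


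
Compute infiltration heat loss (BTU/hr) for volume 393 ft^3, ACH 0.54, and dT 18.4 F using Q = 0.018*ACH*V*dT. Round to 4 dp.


Q = 0.018 * 0.54 * 393 * 18.4 = 70.2873 BTU/hr

70.2873 BTU/hr


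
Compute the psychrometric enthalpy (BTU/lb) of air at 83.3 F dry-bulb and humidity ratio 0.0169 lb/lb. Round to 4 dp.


h = 0.24*83.3 + 0.0169*(1061+0.444*83.3) = 38.5479 BTU/lb

38.5479 BTU/lb


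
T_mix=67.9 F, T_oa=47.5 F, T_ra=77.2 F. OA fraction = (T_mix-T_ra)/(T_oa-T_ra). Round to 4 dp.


frac = (67.9 - 77.2) / (47.5 - 77.2) = 0.3131

0.3131


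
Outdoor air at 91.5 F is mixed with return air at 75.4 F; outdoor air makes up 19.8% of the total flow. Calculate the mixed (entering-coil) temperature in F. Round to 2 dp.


T_mix = 75.4 + (19.8/100)*(91.5-75.4) = 78.59 F

78.59 F


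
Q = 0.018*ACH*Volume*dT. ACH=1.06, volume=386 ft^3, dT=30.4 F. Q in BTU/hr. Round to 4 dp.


Q = 0.018 * 1.06 * 386 * 30.4 = 223.8924 BTU/hr

223.8924 BTU/hr


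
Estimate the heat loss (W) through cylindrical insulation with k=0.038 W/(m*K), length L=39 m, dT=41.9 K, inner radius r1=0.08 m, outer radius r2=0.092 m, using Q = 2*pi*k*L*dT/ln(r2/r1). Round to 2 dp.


Q = 2*pi*0.038*39*41.9/ln(0.092/0.08) = 2791.60 W

2791.60 W


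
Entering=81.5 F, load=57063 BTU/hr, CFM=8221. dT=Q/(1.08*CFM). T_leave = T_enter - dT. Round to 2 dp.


dT = 57063/(1.08*8221) = 6.4270
T_leave = 81.5 - 6.4270 = 75.07 F

75.07 F


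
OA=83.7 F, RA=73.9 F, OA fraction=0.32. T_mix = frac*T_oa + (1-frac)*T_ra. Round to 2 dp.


T_mix = 0.32*83.7 + 0.68*73.9 = 77.04 F

77.04 F


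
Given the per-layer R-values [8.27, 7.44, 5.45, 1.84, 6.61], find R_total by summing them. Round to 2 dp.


R_total = 8.27 + 7.44 + 5.45 + 1.84 + 6.61 = 29.61

29.61


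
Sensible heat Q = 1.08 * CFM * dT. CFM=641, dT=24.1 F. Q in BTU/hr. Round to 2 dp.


Q = 1.08 * 641 * 24.1 = 16683.95 BTU/hr

16683.95 BTU/hr


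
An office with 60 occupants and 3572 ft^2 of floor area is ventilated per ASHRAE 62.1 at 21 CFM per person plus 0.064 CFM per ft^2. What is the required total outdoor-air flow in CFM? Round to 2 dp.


Total = 60*21 + 3572*0.064 = 1488.61 CFM

1488.61 CFM


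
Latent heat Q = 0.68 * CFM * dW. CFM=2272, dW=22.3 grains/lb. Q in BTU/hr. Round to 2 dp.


Q = 0.68 * 2272 * 22.3 = 34452.61 BTU/hr

34452.61 BTU/hr


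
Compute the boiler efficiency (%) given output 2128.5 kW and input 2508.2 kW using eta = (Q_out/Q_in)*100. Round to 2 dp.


eta = (2128.5/2508.2)*100 = 84.86 %

84.86 %


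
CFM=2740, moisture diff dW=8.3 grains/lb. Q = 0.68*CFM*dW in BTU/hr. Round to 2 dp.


Q = 0.68 * 2740 * 8.3 = 15464.56 BTU/hr

15464.56 BTU/hr


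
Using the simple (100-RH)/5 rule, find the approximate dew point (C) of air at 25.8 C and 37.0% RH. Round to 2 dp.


Td = 25.8 - (100-37.0)/5 = 13.20 C

13.20 C


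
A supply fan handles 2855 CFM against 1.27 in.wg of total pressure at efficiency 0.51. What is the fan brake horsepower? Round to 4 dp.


BHP = 2855 * 1.27 / (6356 * 0.51) = 1.1186 hp

1.1186 hp


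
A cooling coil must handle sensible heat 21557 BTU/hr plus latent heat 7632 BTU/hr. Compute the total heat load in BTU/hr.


Qt = 21557 + 7632 = 29189 BTU/hr

29189 BTU/hr


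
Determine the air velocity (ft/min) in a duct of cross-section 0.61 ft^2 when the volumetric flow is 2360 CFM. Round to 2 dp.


V = 2360 / 0.61 = 3868.85 ft/min

3868.85 ft/min


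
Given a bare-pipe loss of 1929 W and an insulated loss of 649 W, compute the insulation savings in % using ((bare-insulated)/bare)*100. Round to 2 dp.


Savings = ((1929-649)/1929)*100 = 66.36 %

66.36 %


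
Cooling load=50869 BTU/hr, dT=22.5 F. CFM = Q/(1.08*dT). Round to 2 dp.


CFM = 50869 / (1.08 * 22.5) = 2093.37

2093.37 CFM


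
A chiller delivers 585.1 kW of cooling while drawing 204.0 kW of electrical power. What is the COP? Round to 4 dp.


COP = 585.1 / 204.0 = 2.8681

2.8681


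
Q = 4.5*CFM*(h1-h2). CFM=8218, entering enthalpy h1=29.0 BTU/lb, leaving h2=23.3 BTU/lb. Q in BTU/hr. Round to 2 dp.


Q = 4.5 * 8218 * (29.0 - 23.3) = 210791.70 BTU/hr

210791.70 BTU/hr


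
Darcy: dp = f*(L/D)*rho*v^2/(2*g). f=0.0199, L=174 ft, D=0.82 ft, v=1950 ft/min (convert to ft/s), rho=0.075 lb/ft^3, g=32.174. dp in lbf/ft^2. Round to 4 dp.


v_fps = 1950/60 = 32.5 ft/s
dp = 0.0199*(174/0.82)*0.075*32.5^2/(2*32.174) = 5.1985 lbf/ft^2

5.1985 lbf/ft^2


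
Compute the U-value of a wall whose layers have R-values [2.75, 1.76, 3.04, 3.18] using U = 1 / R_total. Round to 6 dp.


R_total = 2.75 + 1.76 + 3.04 + 3.18 = 10.73
U = 1/10.73 = 0.093197

0.093197


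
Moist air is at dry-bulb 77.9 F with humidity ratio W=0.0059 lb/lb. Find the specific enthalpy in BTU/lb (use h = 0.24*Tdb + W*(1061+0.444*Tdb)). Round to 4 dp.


h = 0.24*77.9 + 0.0059*(1061+0.444*77.9) = 25.1600 BTU/lb

25.1600 BTU/lb
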